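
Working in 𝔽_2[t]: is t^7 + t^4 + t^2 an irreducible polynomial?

No

Write g(t) = t^7 + t^4 + t^2.
Check for roots in 𝔽_2: g(0) = 0 → root; g(1) = 1.
g(0) = 0, so (t) divides g(t); g is reducible.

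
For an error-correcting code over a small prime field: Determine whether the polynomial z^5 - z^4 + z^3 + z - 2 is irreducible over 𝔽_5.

No

Write h(z) = z^5 - z^4 + z^3 + z - 2.
Check for roots in 𝔽_5: h(0) = 3; h(1) = 0 → root; h(2) = 4; h(3) = 0 → root; h(4) = 4.
h(1) = 0, so (z − 1) divides h(z); h is reducible.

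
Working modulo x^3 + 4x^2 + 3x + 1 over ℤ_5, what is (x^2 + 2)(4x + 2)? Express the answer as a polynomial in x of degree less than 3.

x^2 + x

Multiply in ℤ_5[x]: (x^2 + 2)·(4x + 2) = 4x^3 + 2x^2 + 3x + 4.
Reduce using x^3 ≡ x^2 + 2x + 4 (mod x^3 + 4x^2 + 3x + 1).
Reduced: x^2 + x.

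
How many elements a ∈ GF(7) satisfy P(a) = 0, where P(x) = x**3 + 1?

Evaluate at each of the 7 elements of GF(7):
P(0) = 1; P(1) = 2; P(2) = 2; P(3) = 0 → root; P(4) = 2; P(5) = 0 → root; P(6) = 0 → root.
Roots: {3, 5, 6}.

3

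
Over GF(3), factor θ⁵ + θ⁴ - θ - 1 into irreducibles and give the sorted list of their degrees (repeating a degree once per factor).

1, 1, 1, 2

Write h(θ) = θ⁵ + θ⁴ - θ - 1.
Roots in GF(3): h(0) = 2; h(1) = 0 → root; h(2) = 0 → root.
Linear factors from roots: (θ - 1), (θ + 1).
Complete factorization: h(θ) = (θ - 1)·(θ + 1)^2·(θ² + 1).
Factor degrees with multiplicity: 1 + 1 + 1 + 2 = 5.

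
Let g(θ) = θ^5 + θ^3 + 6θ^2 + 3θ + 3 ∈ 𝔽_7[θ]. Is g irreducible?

No

Check for roots in 𝔽_7: g(0) = 3; g(1) = 0 → root; g(2) = 3; g(3) = 0 → root; g(4) = 2; g(5) = 2; g(6) = 4.
g(1) = 0, so (θ − 1) divides g(θ); g is reducible.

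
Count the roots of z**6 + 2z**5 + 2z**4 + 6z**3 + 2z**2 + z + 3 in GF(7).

Write g(z) = z**6 + 2z**5 + 2z**4 + 6z**3 + 2z**2 + z + 3.
Evaluate at each of the 7 elements of GF(7):
g(0) = 3; g(1) = 3; g(2) = 4; g(3) = 2; g(4) = 2; g(5) = 0 → root; g(6) = 6.
Roots: {5}.

1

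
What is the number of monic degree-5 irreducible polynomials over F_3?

The number of monic irreducibles of degree 5 over GF(3) is (1/5)·Σ_{d∣5} μ(5/d) 3^d.
Divisors of 5: 1, 5; μ(5/d) for each: -1, 1.
Σ = − 3^1 + 3^5 = 240.
N = 240/5 = 48.

48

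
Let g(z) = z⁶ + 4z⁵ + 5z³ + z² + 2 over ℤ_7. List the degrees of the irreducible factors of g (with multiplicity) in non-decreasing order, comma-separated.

Linear factors from roots: (z + 5), (z + 2).
Complete factorization: g(z) = (z + 2)·(z + 5)·(z² + 2z + 2)·(z² + 2z + 5).
Factor degrees with multiplicity: 1 + 1 + 2 + 2 = 6.

1, 1, 2, 2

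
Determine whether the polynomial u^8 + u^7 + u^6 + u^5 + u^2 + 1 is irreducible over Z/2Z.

Write h(u) = u^8 + u^7 + u^6 + u^5 + u^2 + 1.
Check for roots in Z/2Z: h(0) = 1; h(1) = 0 → root.
h(1) = 0, so (u − 1) divides h(u); h is reducible.

No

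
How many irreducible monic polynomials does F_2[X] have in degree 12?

335

Gauss's count: N_{2}(12) = (1/12) Σ_{d|12} μ(12/d)·2^d.
Divisors of 12: 1, 2, 3, 4, 6, 12; μ(12/d) for each: 0, 1, 0, -1, -1, 1.
Σ = 2^2 − 2^4 − 2^6 + 2^12 = 4020.
N = 4020/12 = 335.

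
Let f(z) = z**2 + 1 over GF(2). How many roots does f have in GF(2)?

1

Evaluate at each of the 2 elements of GF(2):
f(0) = 1; f(1) = 0 → root.
Roots: {1}.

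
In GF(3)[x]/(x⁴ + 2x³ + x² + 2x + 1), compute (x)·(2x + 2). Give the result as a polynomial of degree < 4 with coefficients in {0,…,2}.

2x^2 + 2x

Multiply in GF(3)[x]: (x)·(2x + 2) = 2x² + 2x.
Reduced: 2x² + 2x.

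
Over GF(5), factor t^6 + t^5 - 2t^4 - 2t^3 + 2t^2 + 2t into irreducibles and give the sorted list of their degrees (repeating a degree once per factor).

1, 1, 1, 1, 2

Write f(t) = t^6 + t^5 - 2t^4 - 2t^3 + 2t^2 + 2t.
Roots in GF(5): f(0) = 0 → root; f(1) = 2; f(2) = 0 → root; f(3) = 0 → root; f(4) = 0 → root.
Linear factors from roots: (t), (t - 2), (t + 2), (t + 1).
Complete factorization: f(t) = (t)·(t + 1)·(t + 2)·(t - 2)·(t^2 + 2).
Factor degrees with multiplicity: 1 + 1 + 1 + 1 + 2 = 6.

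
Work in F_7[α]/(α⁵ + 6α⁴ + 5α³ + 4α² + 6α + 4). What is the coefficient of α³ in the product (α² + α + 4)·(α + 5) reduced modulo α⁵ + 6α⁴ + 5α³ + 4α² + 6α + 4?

1

Multiply in F_7[α]: (α² + α + 4)·(α + 5) = α³ + 6α² + 2α + 6.
Reduced: α³ + 6α² + 2α + 6.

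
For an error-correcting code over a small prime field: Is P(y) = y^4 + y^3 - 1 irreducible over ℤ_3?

Yes

Check for roots in ℤ_3: P(0) = 2; P(1) = 1; P(2) = 2.
No roots, so no linear factors.
Monic irreducibles of degree 2 over GF(3): y^2 + 1, y^2 + y - 1, y^2 - y - 1.
None of them divide P (all give nonzero remainder).
No irreducible factor of degree ≤ 2 exists, so P is irreducible over GF(3).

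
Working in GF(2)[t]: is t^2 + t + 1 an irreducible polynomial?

Yes

Write h(t) = t^2 + t + 1.
Check for roots in GF(2): h(0) = 1; h(1) = 1.
No roots. A degree-2 polynomial over a field with no linear factor is irreducible.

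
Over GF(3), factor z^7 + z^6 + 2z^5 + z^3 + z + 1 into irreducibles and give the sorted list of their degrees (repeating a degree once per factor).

Write h(z) = z^7 + z^6 + 2z^5 + z^3 + z + 1.
Roots in GF(3): h(0) = 1; h(1) = 1; h(2) = 0 → root.
Linear factors from roots: (z + 1).
Complete factorization: h(z) = (z + 1)^2·(z^2 + z + 2)·(z^3 + z^2 + 2).
Factor degrees with multiplicity: 1 + 1 + 2 + 3 = 7.

1, 1, 2, 3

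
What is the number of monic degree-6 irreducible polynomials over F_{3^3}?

64566684

x^(27^6) − x is the product of all monic irreducibles of degree dividing 6; Möbius inversion gives N = (1/6) Σ μ(6/d)·27^d.
Divisors of 6: 1, 2, 3, 6; μ(6/d) for each: 1, -1, -1, 1.
Σ = 27^1 − 27^2 − 27^3 + 27^6 = 387400104.
N = 387400104/6 = 64566684.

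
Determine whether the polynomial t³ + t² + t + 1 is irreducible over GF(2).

Write f(t) = t³ + t² + t + 1.
Check for roots in GF(2): f(0) = 1; f(1) = 0 → root.
f(1) = 0, so (t − 1) divides f(t); f is reducible.

No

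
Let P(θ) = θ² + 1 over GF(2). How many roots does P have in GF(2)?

Evaluate at each of the 2 elements of GF(2):
P(0) = 1; P(1) = 0 → root.
Roots: {1}.

1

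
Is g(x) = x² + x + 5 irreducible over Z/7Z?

No

Check for roots in Z/7Z: g(0) = 5; g(1) = 0 → root; g(2) = 4; g(3) = 3; g(4) = 4; g(5) = 0 → root; g(6) = 5.
g(1) = 0, so (x − 1) divides g(x); g is reducible.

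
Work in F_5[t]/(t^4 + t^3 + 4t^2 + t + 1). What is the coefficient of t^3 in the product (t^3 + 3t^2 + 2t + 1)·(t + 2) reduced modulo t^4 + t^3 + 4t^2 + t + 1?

Multiply in F_5[t]: (t^3 + 3t^2 + 2t + 1)·(t + 2) = t^4 + 3t^2 + 2.
Reduce using t^4 ≡ 4t^3 + t^2 + 4t + 4 (mod t^4 + t^3 + 4t^2 + t + 1).
Reduced: 4t^3 + 4t^2 + 4t + 1.

4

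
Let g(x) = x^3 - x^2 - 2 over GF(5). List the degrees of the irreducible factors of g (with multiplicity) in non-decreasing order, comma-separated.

Roots in GF(5): g(0) = 3; g(1) = 3; g(2) = 2; g(3) = 1; g(4) = 1.
Complete factorization: g(x) = (x^3 - x^2 - 2).
Factor degrees with multiplicity: 3 = 3.

3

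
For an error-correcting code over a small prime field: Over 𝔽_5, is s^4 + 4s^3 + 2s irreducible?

Write m(s) = s^4 + 4s^3 + 2s.
Check for roots in 𝔽_5: m(0) = 0 → root; m(1) = 2; m(2) = 2; m(3) = 0 → root; m(4) = 0 → root.
m(0) = 0, so (s) divides m(s); m is reducible.

No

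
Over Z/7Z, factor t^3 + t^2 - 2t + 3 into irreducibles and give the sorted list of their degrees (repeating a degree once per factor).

Write g(t) = t^3 + t^2 - 2t + 3.
Complete factorization: g(t) = (t^3 + t^2 - 2t + 3).
Factor degrees with multiplicity: 3 = 3.

3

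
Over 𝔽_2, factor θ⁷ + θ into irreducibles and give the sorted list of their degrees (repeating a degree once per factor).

1, 1, 1, 2, 2

Write h(θ) = θ⁷ + θ.
Roots in 𝔽_2: h(0) = 0 → root; h(1) = 0 → root.
Linear factors from roots: (θ), (θ + 1).
Complete factorization: h(θ) = (θ)·(θ + 1)^2·(θ² + θ + 1)^2.
Factor degrees with multiplicity: 1 + 1 + 1 + 2 + 2 = 7.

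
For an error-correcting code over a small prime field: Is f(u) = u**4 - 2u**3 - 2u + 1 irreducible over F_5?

Check for roots in F_5: f(0) = 1; f(1) = 3; f(2) = 2; f(3) = 2; f(4) = 1.
No roots, so no linear factors.
Degree-2 irreducible divisors: test the 10 monic irreducibles of degree 2 over GF(5).
None of them divide f (all give nonzero remainder).
No irreducible factor of degree ≤ 2 exists, so f is irreducible over GF(5).

Yes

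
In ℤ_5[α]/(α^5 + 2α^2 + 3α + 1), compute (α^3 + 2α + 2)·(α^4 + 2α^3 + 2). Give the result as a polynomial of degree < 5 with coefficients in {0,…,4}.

4α^4 + 4α^3 + 4α^2 + α + 2

Multiply in ℤ_5[α]: (α^3 + 2α + 2)·(α^4 + 2α^3 + 2) = α^7 + 2α^6 + 2α^5 + α^4 + α^3 + 4α + 4.
Reduce using α^5 ≡ 3α^2 + 2α + 4 (mod α^5 + 2α^2 + 3α + 1).
Reduced: 4α^4 + 4α^3 + 4α^2 + α + 2.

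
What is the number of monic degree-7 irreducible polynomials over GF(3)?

312

The number of monic irreducibles of degree 7 over GF(3) is (1/7)·Σ_{d∣7} μ(7/d) 3^d.
Divisors of 7: 1, 7; μ(7/d) for each: -1, 1.
Σ = − 3^1 + 3^7 = 2184.
N = 2184/7 = 312.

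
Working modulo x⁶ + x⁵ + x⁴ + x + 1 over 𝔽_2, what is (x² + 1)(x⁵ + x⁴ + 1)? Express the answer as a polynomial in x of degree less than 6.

x^4 + x + 1

Multiply in 𝔽_2[x]: (x² + 1)·(x⁵ + x⁴ + 1) = x⁷ + x⁶ + x⁵ + x⁴ + x² + 1.
Reduce using x⁶ ≡ x⁵ + x⁴ + x + 1 (mod x⁶ + x⁵ + x⁴ + x + 1).
Reduced: x⁴ + x + 1.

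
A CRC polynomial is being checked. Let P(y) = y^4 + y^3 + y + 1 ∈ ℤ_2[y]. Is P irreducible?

No

Check for roots in ℤ_2: P(0) = 1; P(1) = 0 → root.
P(1) = 0, so (y − 1) divides P(y); P is reducible.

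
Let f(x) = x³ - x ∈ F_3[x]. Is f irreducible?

Check for roots in F_3: f(0) = 0 → root; f(1) = 0 → root; f(2) = 0 → root.
f(0) = 0, so (x) divides f(x); f is reducible.

No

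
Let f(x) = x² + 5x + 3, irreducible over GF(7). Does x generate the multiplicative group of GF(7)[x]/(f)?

Yes

|GF(7^2)^×| = 7^2 − 1 = 48. Prime factorization: 48 = 2^4·3.
f is primitive ⇔ x has order 48 in GF(7)[x]/(f), i.e. x^(48/q) ≠ 1 for each prime q | 48.
x^(24) mod f = 6.
x^(16) mod f = 2.
None equal 1, so x has full order 48; f is primitive.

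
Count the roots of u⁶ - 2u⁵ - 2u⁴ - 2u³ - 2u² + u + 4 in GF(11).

0

Write h(u) = u⁶ - 2u⁵ - 2u⁴ - 2u³ - 2u² + u + 4.
Evaluate at each of the 11 elements of GF(11):
h(0) = 4; h(1) = 9; h(2) = 5; h(3) = 5; h(4) = 9; h(5) = 2; h(6) = 1; h(7) = 8; h(8) = 1; h(9) = 7; h(10) = 4.
No element is a root.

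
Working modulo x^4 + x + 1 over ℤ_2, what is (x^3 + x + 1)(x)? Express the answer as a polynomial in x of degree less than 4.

Multiply in ℤ_2[x]: (x^3 + x + 1)·(x) = x^4 + x^2 + x.
Reduce using x^4 ≡ x + 1 (mod x^4 + x + 1).
Reduced: x^2 + 1.

x^2 + 1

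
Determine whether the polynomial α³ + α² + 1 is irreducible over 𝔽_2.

Write h(α) = α³ + α² + 1.
Check for roots in 𝔽_2: h(0) = 1; h(1) = 1.
No roots. A degree-3 polynomial over a field with no linear factor is irreducible.

Yes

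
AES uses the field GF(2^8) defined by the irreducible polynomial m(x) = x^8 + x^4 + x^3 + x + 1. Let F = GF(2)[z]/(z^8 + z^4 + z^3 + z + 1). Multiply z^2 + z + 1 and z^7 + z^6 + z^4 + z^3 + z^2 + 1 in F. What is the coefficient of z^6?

Multiply in GF(2)[z]: (z^2 + z + 1)·(z^7 + z^6 + z^4 + z^3 + z^2 + 1) = z^9 + z^4 + z + 1.
Reduce using z^8 ≡ z^4 + z^3 + z + 1 (mod z^8 + z^4 + z^3 + z + 1).
Reduced: z^5 + z^2 + 1.

0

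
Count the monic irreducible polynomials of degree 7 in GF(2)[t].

18

x^(2^7) − x is the product of all monic irreducibles of degree dividing 7; Möbius inversion gives N = (1/7) Σ μ(7/d)·2^d.
Divisors of 7: 1, 7; μ(7/d) for each: -1, 1.
Σ = − 2^1 + 2^7 = 126.
N = 126/7 = 18.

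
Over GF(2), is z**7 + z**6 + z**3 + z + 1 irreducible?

Yes

Write g(z) = z**7 + z**6 + z**3 + z + 1.
Check for roots in GF(2): g(0) = 1; g(1) = 1.
No roots, so no linear factors.
Monic irreducibles of degree 2 over GF(2): z**2 + z + 1.
None of them divide g (all give nonzero remainder).
Monic irreducibles of degree 3 over GF(2): z**3 + z + 1, z**3 + z**2 + 1.
None of them divide g (all give nonzero remainder).
No irreducible factor of degree ≤ 3 exists, so g is irreducible over GF(2).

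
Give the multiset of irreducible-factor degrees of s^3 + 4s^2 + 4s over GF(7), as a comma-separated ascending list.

Write h(s) = s^3 + 4s^2 + 4s.
Linear factors from roots: (s), (s + 2).
Complete factorization: h(s) = (s)·(s + 2)^2.
Factor degrees with multiplicity: 1 + 1 + 1 = 3.

1, 1, 1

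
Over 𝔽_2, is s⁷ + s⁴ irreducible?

No

Write f(s) = s⁷ + s⁴.
Check for roots in 𝔽_2: f(0) = 0 → root; f(1) = 0 → root.
f(0) = 0, so (s) divides f(s); f is reducible.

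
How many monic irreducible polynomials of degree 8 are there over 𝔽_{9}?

5380020

By the necklace-counting formula, N_9(8) = (1/8) Σ_{d|8} μ(8/d)·9^d.
Divisors of 8: 1, 2, 4, 8; μ(8/d) for each: 0, 0, -1, 1.
Σ = − 9^4 + 9^8 = 43040160.
N = 43040160/8 = 5380020.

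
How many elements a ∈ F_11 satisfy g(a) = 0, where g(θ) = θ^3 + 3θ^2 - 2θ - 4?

3

Evaluate at each of the 11 elements of F_11:
g(0) = 7; g(1) = 9; g(2) = 1; g(3) = 0 → root; g(4) = 1; g(5) = 10; g(6) = 0 → root; g(7) = 10; g(8) = 2; g(9) = 4; g(10) = 0 → root.
Roots: {3, 6, 10}.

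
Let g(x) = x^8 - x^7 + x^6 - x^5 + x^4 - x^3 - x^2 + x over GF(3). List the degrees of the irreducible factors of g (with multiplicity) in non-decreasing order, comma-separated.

Roots in GF(3): g(0) = 0 → root; g(1) = 0 → root; g(2) = 1.
Linear factors from roots: (x), (x - 1).
Complete factorization: g(x) = (x)·(x - 1)·(x^3 - x + 1)·(x^3 - x - 1).
Factor degrees with multiplicity: 1 + 1 + 3 + 3 = 8.

1, 1, 3, 3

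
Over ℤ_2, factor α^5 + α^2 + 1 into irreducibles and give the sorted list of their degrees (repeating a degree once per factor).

5

Write h(α) = α^5 + α^2 + 1.
Roots in ℤ_2: h(0) = 1; h(1) = 1.
Complete factorization: h(α) = (α^5 + α^2 + 1).
Factor degrees with multiplicity: 5 = 5.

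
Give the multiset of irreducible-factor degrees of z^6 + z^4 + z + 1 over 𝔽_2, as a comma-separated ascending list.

Write g(z) = z^6 + z^4 + z + 1.
Roots in 𝔽_2: g(0) = 1; g(1) = 0 → root.
Linear factors from roots: (z + 1).
Complete factorization: g(z) = (z + 1)·(z^2 + z + 1)·(z^3 + z + 1).
Factor degrees with multiplicity: 1 + 2 + 3 = 6.

1, 2, 3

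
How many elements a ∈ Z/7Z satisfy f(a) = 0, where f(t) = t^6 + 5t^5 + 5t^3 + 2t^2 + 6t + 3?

1

Evaluate at each of the 7 elements of Z/7Z:
f(0) = 3; f(1) = 1; f(2) = 0 → root; f(3) = 4; f(4) = 5; f(5) = 3; f(6) = 4.
Roots: {2}.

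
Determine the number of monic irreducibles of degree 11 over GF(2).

186

Gauss's count: N_{2}(11) = (1/11) Σ_{d|11} μ(11/d)·2^d.
Divisors of 11: 1, 11; μ(11/d) for each: -1, 1.
Σ = − 2^1 + 2^11 = 2046.
N = 2046/11 = 186.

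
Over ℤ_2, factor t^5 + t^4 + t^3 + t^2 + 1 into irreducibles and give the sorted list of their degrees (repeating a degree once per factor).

5

Write h(t) = t^5 + t^4 + t^3 + t^2 + 1.
Roots in ℤ_2: h(0) = 1; h(1) = 1.
Complete factorization: h(t) = (t^5 + t^4 + t^3 + t^2 + 1).
Factor degrees with multiplicity: 5 = 5.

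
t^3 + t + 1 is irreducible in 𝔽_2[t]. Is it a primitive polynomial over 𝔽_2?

Yes

Write f(t) = t^3 + t + 1.
|GF(2^3)^×| = 2^3 − 1 = 7. Prime factorization: 7 = 7.
f is primitive ⇔ t has order 7 in GF(2)[t]/(f), i.e. t^(7/q) ≠ 1 for each prime q | 7.
t^(1) mod f = t.
None equal 1, so t has full order 7; f is primitive.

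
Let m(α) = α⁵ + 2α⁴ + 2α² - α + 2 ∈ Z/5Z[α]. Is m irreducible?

Check for roots in Z/5Z: m(0) = 2; m(1) = 1; m(2) = 2; m(3) = 2; m(4) = 1.
No roots, so no linear factors.
Degree-2 irreducible divisors: test the 10 monic irreducibles of degree 2 over GF(5).
None of them divide m (all give nonzero remainder).
No irreducible factor of degree ≤ 2 exists, so m is irreducible over GF(5).

Yes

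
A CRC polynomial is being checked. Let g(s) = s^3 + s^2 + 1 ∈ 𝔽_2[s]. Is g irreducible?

Yes

Check for roots in 𝔽_2: g(0) = 1; g(1) = 1.
No roots. A degree-3 polynomial over a field with no linear factor is irreducible.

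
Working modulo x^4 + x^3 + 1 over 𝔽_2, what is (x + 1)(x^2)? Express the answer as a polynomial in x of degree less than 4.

x^3 + x^2

Multiply in 𝔽_2[x]: (x + 1)·(x^2) = x^3 + x^2.
Reduced: x^3 + x^2.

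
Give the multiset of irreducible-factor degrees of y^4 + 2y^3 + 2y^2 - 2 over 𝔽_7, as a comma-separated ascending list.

Write f(y) = y^4 + 2y^3 + 2y^2 - 2.
Complete factorization: f(y) = (y^4 + 2y^3 + 2y^2 - 2).
Factor degrees with multiplicity: 4 = 4.

4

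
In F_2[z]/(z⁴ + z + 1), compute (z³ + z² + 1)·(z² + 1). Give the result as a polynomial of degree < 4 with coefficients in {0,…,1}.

Multiply in F_2[z]: (z³ + z² + 1)·(z² + 1) = z⁵ + z⁴ + z³ + 1.
Reduce using z⁴ ≡ z + 1 (mod z⁴ + z + 1).
Reduced: z³ + z².

z^3 + z^2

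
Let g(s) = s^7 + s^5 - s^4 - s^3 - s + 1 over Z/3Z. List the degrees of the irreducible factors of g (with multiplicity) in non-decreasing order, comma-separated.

Roots in Z/3Z: g(0) = 1; g(1) = 0 → root; g(2) = 0 → root.
Linear factors from roots: (s - 1), (s + 1).
Complete factorization: g(s) = (s - 1)·(s + 1)^2·(s^2 + 1)·(s^2 - s - 1).
Factor degrees with multiplicity: 1 + 1 + 1 + 2 + 2 = 7.

1, 1, 1, 2, 2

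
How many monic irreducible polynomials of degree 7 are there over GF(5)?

x^(5^7) − x is the product of all monic irreducibles of degree dividing 7; Möbius inversion gives N = (1/7) Σ μ(7/d)·5^d.
Divisors of 7: 1, 7; μ(7/d) for each: -1, 1.
Σ = − 5^1 + 5^7 = 78120.
N = 78120/7 = 11160.

11160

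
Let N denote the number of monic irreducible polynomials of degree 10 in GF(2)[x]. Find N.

Gauss's count: N_{2}(10) = (1/10) Σ_{d|10} μ(10/d)·2^d.
Divisors of 10: 1, 2, 5, 10; μ(10/d) for each: 1, -1, -1, 1.
Σ = 2^1 − 2^2 − 2^5 + 2^10 = 990.
N = 990/10 = 99.

99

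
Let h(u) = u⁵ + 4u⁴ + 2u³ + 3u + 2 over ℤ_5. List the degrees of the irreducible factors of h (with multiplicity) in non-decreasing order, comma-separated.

1, 1, 1, 2

Roots in ℤ_5: h(0) = 2; h(1) = 2; h(2) = 0 → root; h(3) = 2; h(4) = 0 → root.
Linear factors from roots: (u + 3), (u + 1).
Complete factorization: h(u) = (u + 1)·(u + 3)^2·(u² + 2u + 3).
Factor degrees with multiplicity: 1 + 1 + 1 + 2 = 5.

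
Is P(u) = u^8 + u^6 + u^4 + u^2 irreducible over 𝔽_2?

No

Check for roots in 𝔽_2: P(0) = 0 → root; P(1) = 0 → root.
P(0) = 0, so (u) divides P(u); P is reducible.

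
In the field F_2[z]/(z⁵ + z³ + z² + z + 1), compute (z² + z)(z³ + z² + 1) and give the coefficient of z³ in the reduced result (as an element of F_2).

Multiply in F_2[z]: (z² + z)·(z³ + z² + 1) = z⁵ + z³ + z² + z.
Reduce using z⁵ ≡ z³ + z² + z + 1 (mod z⁵ + z³ + z² + z + 1).
Reduced: 1.

0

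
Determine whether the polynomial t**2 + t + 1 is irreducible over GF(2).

Yes

Write P(t) = t**2 + t + 1.
Check for roots in GF(2): P(0) = 1; P(1) = 1.
No roots. A degree-2 polynomial over a field with no linear factor is irreducible.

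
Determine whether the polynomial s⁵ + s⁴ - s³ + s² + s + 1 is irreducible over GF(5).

No

Write m(s) = s⁵ + s⁴ - s³ + s² + s + 1.
Check for roots in GF(5): m(0) = 1; m(1) = 4; m(2) = 2; m(3) = 0 → root; m(4) = 2.
m(3) = 0, so (s − 3) divides m(s); m is reducible.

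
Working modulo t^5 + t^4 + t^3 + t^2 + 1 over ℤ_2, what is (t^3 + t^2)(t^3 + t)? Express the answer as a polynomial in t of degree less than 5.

Multiply in ℤ_2[t]: (t^3 + t^2)·(t^3 + t) = t^6 + t^5 + t^4 + t^3.
Reduce using t^5 ≡ t^4 + t^3 + t^2 + 1 (mod t^5 + t^4 + t^3 + t^2 + 1).
Reduced: t.

t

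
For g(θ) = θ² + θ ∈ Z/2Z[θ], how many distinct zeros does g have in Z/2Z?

Evaluate at each of the 2 elements of Z/2Z:
g(0) = 0 → root; g(1) = 0 → root.
Roots: {0, 1}.

2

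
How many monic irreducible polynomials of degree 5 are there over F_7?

3360

Gauss's count: N_{7}(5) = (1/5) Σ_{d|5} μ(5/d)·7^d.
Divisors of 5: 1, 5; μ(5/d) for each: -1, 1.
Σ = − 7^1 + 7^5 = 16800.
N = 16800/5 = 3360.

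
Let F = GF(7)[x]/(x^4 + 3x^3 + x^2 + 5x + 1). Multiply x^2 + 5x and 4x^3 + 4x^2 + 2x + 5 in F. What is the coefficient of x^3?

3

Multiply in GF(7)[x]: (x^2 + 5x)·(4x^3 + 4x^2 + 2x + 5) = 4x^5 + 3x^4 + x^3 + x^2 + 4x.
Reduce using x^4 ≡ 4x^3 + 6x^2 + 2x + 6 (mod x^4 + 3x^3 + x^2 + 5x + 1).
Reduced: 3x^3 + 4x^2 + 3x + 2.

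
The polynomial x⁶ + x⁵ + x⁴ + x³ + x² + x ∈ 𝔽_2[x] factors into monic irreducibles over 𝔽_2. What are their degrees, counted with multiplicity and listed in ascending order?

Write g(x) = x⁶ + x⁵ + x⁴ + x³ + x² + x.
Roots in 𝔽_2: g(0) = 0 → root; g(1) = 0 → root.
Linear factors from roots: (x), (x + 1).
Complete factorization: g(x) = (x)·(x + 1)·(x² + x + 1)^2.
Factor degrees with multiplicity: 1 + 1 + 2 + 2 = 6.

1, 1, 2, 2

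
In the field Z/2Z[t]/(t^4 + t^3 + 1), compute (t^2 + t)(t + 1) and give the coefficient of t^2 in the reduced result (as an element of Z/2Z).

Multiply in Z/2Z[t]: (t^2 + t)·(t + 1) = t^3 + t.
Reduced: t^3 + t.

0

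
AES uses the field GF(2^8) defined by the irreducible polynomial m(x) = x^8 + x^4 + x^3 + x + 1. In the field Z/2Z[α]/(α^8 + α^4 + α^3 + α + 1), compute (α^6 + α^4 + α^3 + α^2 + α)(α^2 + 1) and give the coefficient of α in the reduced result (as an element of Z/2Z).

Multiply in Z/2Z[α]: (α^6 + α^4 + α^3 + α^2 + α)·(α^2 + 1) = α^8 + α^5 + α^2 + α.
Reduce using α^8 ≡ α^4 + α^3 + α + 1 (mod α^8 + α^4 + α^3 + α + 1).
Reduced: α^5 + α^4 + α^3 + α^2 + 1.

0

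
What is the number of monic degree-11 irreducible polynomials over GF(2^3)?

780903144

By the necklace-counting formula, N_8(11) = (1/11) Σ_{d|11} μ(11/d)·8^d.
Divisors of 11: 1, 11; μ(11/d) for each: -1, 1.
Σ = − 8^1 + 8^11 = 8589934584.
N = 8589934584/11 = 780903144.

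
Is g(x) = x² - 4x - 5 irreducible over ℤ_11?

Check each element of ℤ_11 for a root: g(0)=6, g(1)=3, g(2)=2, g(3)=3, g(4)=6, g(5)=0, g(6)=7, g(7)=5, g(8)=5, g(9)=7, g(10)=0.
g(5) = 0, so (x − 5) divides g(x); g is reducible.

No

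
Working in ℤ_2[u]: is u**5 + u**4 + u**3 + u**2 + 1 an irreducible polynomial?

Write f(u) = u**5 + u**4 + u**3 + u**2 + 1.
Check for roots in ℤ_2: f(0) = 1; f(1) = 1.
No roots, so no linear factors.
Monic irreducibles of degree 2 over GF(2): u**2 + u + 1.
None of them divide f (all give nonzero remainder).
No irreducible factor of degree ≤ 2 exists, so f is irreducible over GF(2).

Yes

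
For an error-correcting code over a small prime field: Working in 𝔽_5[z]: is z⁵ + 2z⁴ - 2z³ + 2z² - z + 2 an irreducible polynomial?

Write h(z) = z⁵ + 2z⁴ - 2z³ + 2z² - z + 2.
Check for roots in 𝔽_5: h(0) = 2; h(1) = 4; h(2) = 1; h(3) = 3; h(4) = 3.
No roots, so no linear factors.
Degree-2 irreducible divisors: test the 10 monic irreducibles of degree 2 over GF(5).
None of them divide h (all give nonzero remainder).
No irreducible factor of degree ≤ 2 exists, so h is irreducible over GF(5).

Yes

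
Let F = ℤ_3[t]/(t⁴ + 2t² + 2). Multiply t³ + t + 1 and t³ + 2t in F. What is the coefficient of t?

Multiply in ℤ_3[t]: (t³ + t + 1)·(t³ + 2t) = t⁶ + t³ + 2t² + 2t.
Reduce using t⁴ ≡ t² + 1 (mod t⁴ + 2t² + 2).
Reduced: t³ + t² + 2t + 1.

2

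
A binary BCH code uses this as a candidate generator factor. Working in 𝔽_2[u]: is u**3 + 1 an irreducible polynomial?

No

Write P(u) = u**3 + 1.
Check for roots in 𝔽_2: P(0) = 1; P(1) = 0 → root.
P(1) = 0, so (u − 1) divides P(u); P is reducible.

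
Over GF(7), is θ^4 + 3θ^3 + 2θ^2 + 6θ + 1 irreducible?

Write m(θ) = θ^4 + 3θ^3 + 2θ^2 + 6θ + 1.
Check for roots in GF(7): m(0) = 1; m(1) = 6; m(2) = 5; m(3) = 3; m(4) = 1; m(5) = 3; m(6) = 2.
No roots, so no linear factors.
Degree-2 irreducible divisors: test the 21 monic irreducibles of degree 2 over GF(7).
None of them divide m (all give nonzero remainder).
No irreducible factor of degree ≤ 2 exists, so m is irreducible over GF(7).

Yes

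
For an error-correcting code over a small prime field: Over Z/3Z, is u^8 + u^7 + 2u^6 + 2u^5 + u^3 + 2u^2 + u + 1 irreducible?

Write m(u) = u^8 + u^7 + 2u^6 + 2u^5 + u^3 + 2u^2 + u + 1.
Check for roots in Z/3Z: m(0) = 1; m(1) = 2; m(2) = 1.
No roots, so no linear factors.
Monic irreducibles of degree 2 over GF(3): u^2 + 1, u^2 + u + 2, u^2 + 2u + 2.
None of them divide m (all give nonzero remainder).
Degree-3 irreducible divisors: test the 8 monic irreducibles of degree 3 over GF(3).
None of them divide m (all give nonzero remainder).
Degree-4 irreducible divisors: test the 18 monic irreducibles of degree 4 over GF(3).
None of them divide m (all give nonzero remainder).
No irreducible factor of degree ≤ 4 exists, so m is irreducible over GF(3).

Yes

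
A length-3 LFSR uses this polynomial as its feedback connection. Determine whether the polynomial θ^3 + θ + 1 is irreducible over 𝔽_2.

Write f(θ) = θ^3 + θ + 1.
Check for roots in 𝔽_2: f(0) = 1; f(1) = 1.
No roots. A degree-3 polynomial over a field with no linear factor is irreducible.

Yes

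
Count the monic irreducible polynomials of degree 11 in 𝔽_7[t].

Gauss's count: N_{7}(11) = (1/11) Σ_{d|11} μ(11/d)·7^d.
Divisors of 11: 1, 11; μ(11/d) for each: -1, 1.
Σ = − 7^1 + 7^11 = 1977326736.
N = 1977326736/11 = 179756976.

179756976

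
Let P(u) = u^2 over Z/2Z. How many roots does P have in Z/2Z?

Evaluate at each of the 2 elements of Z/2Z:
P(0) = 0 → root; P(1) = 1.
Roots: {0}.

1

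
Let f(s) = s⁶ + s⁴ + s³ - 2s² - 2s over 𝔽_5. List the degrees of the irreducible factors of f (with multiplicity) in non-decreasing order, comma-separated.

1, 2, 3

Roots in 𝔽_5: f(0) = 0 → root; f(1) = 4; f(2) = 1; f(3) = 3; f(4) = 1.
Linear factors from roots: (s).
Complete factorization: f(s) = (s)·(s² + 2s - 1)·(s³ - 2s² + s + 2).
Factor degrees with multiplicity: 1 + 2 + 3 = 6.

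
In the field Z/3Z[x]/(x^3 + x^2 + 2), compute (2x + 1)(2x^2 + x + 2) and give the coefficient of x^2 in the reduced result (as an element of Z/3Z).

Multiply in Z/3Z[x]: (2x + 1)·(2x^2 + x + 2) = x^3 + x^2 + 2x + 2.
Reduce using x^3 ≡ 2x^2 + 1 (mod x^3 + x^2 + 2).
Reduced: 2x.

0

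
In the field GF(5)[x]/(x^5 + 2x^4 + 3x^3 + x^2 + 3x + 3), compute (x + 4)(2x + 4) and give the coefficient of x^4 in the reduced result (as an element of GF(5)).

Multiply in GF(5)[x]: (x + 4)·(2x + 4) = 2x^2 + 2x + 1.
Reduced: 2x^2 + 2x + 1.

0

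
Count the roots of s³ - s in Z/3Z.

3

Write h(s) = s³ - s.
Evaluate at each of the 3 elements of Z/3Z:
h(0) = 0 → root; h(1) = 0 → root; h(2) = 0 → root.
Roots: {0, 1, 2}.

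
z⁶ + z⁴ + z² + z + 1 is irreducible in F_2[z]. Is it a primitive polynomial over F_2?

Write f(z) = z⁶ + z⁴ + z² + z + 1.
|GF(2^6)^×| = 2^6 − 1 = 63. Prime factorization: 63 = 3^2·7.
f is primitive ⇔ z has order 63 in GF(2)[z]/(f), i.e. z^(63/q) ≠ 1 for each prime q | 63.
z^(21) mod f = 1
z^(9) mod f = z⁴ + z² + z.
Since z^(21) = 1, the order of z divides 21 < 63; not primitive.

No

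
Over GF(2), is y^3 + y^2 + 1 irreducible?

Write P(y) = y^3 + y^2 + 1.
Check for roots in GF(2): P(0) = 1; P(1) = 1.
No roots. A degree-3 polynomial over a field with no linear factor is irreducible.

Yes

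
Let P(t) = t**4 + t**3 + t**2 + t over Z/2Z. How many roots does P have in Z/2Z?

Evaluate at each of the 2 elements of Z/2Z:
P(0) = 0 → root; P(1) = 0 → root.
Roots: {0, 1}.

2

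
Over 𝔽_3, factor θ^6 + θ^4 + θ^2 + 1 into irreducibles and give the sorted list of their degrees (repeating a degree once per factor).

Write g(θ) = θ^6 + θ^4 + θ^2 + 1.
Roots in 𝔽_3: g(0) = 1; g(1) = 1; g(2) = 1.
Complete factorization: g(θ) = (θ^2 + 1)·(θ^2 + θ - 1)·(θ^2 - θ - 1).
Factor degrees with multiplicity: 2 + 2 + 2 = 6.

2, 2, 2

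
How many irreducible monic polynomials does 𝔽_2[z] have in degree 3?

2

x^(2^3) − x is the product of all monic irreducibles of degree dividing 3; Möbius inversion gives N = (1/3) Σ μ(3/d)·2^d.
Divisors of 3: 1, 3; μ(3/d) for each: -1, 1.
Σ = − 2^1 + 2^3 = 6.
N = 6/3 = 2.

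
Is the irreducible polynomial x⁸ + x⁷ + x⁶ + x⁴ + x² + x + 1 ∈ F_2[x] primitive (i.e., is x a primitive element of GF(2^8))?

Write f(x) = x⁸ + x⁷ + x⁶ + x⁴ + x² + x + 1.
|GF(2^8)^×| = 2^8 − 1 = 255. Prime factorization: 255 = 3·5·17.
f is primitive ⇔ x has order 255 in GF(2)[x]/(f), i.e. x^(255/q) ≠ 1 for each prime q | 255.
x^(85) mod f = 1
x^(51) mod f = 1
x^(15) mod f = x⁷ + x⁴ + x³ + x² + x.
Since x^(85) = 1, the order of x divides 85 < 255; not primitive.

No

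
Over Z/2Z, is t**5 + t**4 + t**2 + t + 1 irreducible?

Yes

Write f(t) = t**5 + t**4 + t**2 + t + 1.
Check for roots in Z/2Z: f(0) = 1; f(1) = 1.
No roots, so no linear factors.
Monic irreducibles of degree 2 over GF(2): t**2 + t + 1.
None of them divide f (all give nonzero remainder).
No irreducible factor of degree ≤ 2 exists, so f is irreducible over GF(2).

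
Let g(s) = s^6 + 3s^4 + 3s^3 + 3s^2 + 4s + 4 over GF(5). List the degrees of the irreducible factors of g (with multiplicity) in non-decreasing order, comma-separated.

Roots in GF(5): g(0) = 4; g(1) = 3; g(2) = 0 → root; g(3) = 1; g(4) = 4.
Linear factors from roots: (s + 3).
Complete factorization: g(s) = (s + 3)^2·(s^2 + 3)·(s^2 + 4s + 2).
Factor degrees with multiplicity: 1 + 1 + 2 + 2 = 6.

1, 1, 2, 2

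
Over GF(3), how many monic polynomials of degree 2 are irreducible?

3

By the necklace-counting formula, N_3(2) = (1/2) Σ_{d|2} μ(2/d)·3^d.
Divisors of 2: 1, 2; μ(2/d) for each: -1, 1.
Σ = − 3^1 + 3^2 = 6.
N = 6/2 = 3.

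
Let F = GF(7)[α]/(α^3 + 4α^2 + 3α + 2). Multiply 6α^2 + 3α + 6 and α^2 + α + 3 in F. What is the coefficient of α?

6

Multiply in GF(7)[α]: (6α^2 + 3α + 6)·(α^2 + α + 3) = 6α^4 + 2α^3 + 6α^2 + α + 4.
Reduce using α^3 ≡ 3α^2 + 4α + 5 (mod α^3 + 4α^2 + 3α + 2).
Reduced: 6α^2 + 6α + 6.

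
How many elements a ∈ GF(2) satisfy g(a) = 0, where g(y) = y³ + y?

2

Evaluate at each of the 2 elements of GF(2):
g(0) = 0 → root; g(1) = 0 → root.
Roots: {0, 1}.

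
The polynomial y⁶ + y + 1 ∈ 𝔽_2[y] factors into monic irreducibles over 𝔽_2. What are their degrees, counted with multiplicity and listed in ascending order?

6

Write f(y) = y⁶ + y + 1.
Roots in 𝔽_2: f(0) = 1; f(1) = 1.
Complete factorization: f(y) = (y⁶ + y + 1).
Factor degrees with multiplicity: 6 = 6.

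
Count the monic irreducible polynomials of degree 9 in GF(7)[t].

By the necklace-counting formula, N_7(9) = (1/9) Σ_{d|9} μ(9/d)·7^d.
Divisors of 9: 1, 3, 9; μ(9/d) for each: 0, -1, 1.
Σ = − 7^3 + 7^9 = 40353264.
N = 40353264/9 = 4483696.

4483696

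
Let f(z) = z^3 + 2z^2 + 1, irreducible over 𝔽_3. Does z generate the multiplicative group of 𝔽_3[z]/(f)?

Yes

|GF(3^3)^×| = 3^3 − 1 = 26. Prime factorization: 26 = 2·13.
f is primitive ⇔ z has order 26 in GF(3)[z]/(f), i.e. z^(26/q) ≠ 1 for each prime q | 26.
z^(13) mod f = 2.
z^(2) mod f = z^2.
None equal 1, so z has full order 26; f is primitive.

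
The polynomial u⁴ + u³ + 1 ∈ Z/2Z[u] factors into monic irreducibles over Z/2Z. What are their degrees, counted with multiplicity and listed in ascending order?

4

Write f(u) = u⁴ + u³ + 1.
Roots in Z/2Z: f(0) = 1; f(1) = 1.
Complete factorization: f(u) = (u⁴ + u³ + 1).
Factor degrees with multiplicity: 4 = 4.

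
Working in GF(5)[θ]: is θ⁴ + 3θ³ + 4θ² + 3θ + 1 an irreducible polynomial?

No

Write h(θ) = θ⁴ + 3θ³ + 4θ² + 3θ + 1.
Check for roots in GF(5): h(0) = 1; h(1) = 2; h(2) = 3; h(3) = 3; h(4) = 0 → root.
h(4) = 0, so (θ − 4) divides h(θ); h is reducible.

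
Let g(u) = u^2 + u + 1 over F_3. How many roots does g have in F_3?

1

Evaluate at each of the 3 elements of F_3:
g(0) = 1; g(1) = 0 → root; g(2) = 1.
Roots: {1}.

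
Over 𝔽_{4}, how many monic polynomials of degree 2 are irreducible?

Gauss's count: N_{4}(2) = (1/2) Σ_{d|2} μ(2/d)·4^d.
Divisors of 2: 1, 2; μ(2/d) for each: -1, 1.
Σ = − 4^1 + 4^2 = 12.
N = 12/2 = 6.

6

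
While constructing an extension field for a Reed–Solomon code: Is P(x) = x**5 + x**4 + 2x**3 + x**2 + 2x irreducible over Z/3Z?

No

Check for roots in Z/3Z: P(0) = 0 → root; P(1) = 1; P(2) = 0 → root.
P(0) = 0, so (x) divides P(x); P is reducible.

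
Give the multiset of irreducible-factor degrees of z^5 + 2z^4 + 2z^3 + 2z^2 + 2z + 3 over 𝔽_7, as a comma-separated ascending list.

Write g(z) = z^5 + 2z^4 + 2z^3 + 2z^2 + 2z + 3.
Complete factorization: g(z) = (z^2 + z + 3)·(z^3 + z^2 - 2z + 1).
Factor degrees with multiplicity: 2 + 3 = 5.

2, 3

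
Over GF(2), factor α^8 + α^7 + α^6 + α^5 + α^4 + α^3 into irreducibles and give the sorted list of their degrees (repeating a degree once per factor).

Write f(α) = α^8 + α^7 + α^6 + α^5 + α^4 + α^3.
Roots in GF(2): f(0) = 0 → root; f(1) = 0 → root.
Linear factors from roots: (α), (α + 1).
Complete factorization: f(α) = (α + 1)·(α)^3·(α^2 + α + 1)^2.
Factor degrees with multiplicity: 1 + 1 + 1 + 1 + 2 + 2 = 8.

1, 1, 1, 1, 2, 2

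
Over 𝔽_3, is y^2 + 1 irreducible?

Yes

Write h(y) = y^2 + 1.
Check for roots in 𝔽_3: h(0) = 1; h(1) = 2; h(2) = 2.
No roots. A degree-2 polynomial over a field with no linear factor is irreducible.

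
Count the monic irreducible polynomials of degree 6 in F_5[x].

x^(5^6) − x is the product of all monic irreducibles of degree dividing 6; Möbius inversion gives N = (1/6) Σ μ(6/d)·5^d.
Divisors of 6: 1, 2, 3, 6; μ(6/d) for each: 1, -1, -1, 1.
Σ = 5^1 − 5^2 − 5^3 + 5^6 = 15480.
N = 15480/6 = 2580.

2580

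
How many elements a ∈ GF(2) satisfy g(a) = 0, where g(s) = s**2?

1

Evaluate at each of the 2 elements of GF(2):
g(0) = 0 → root; g(1) = 1.
Roots: {0}.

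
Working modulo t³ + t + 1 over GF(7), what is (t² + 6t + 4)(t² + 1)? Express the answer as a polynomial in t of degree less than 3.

Multiply in GF(7)[t]: (t² + 6t + 4)·(t² + 1) = t⁴ + 6t³ + 5t² + 6t + 4.
Reduce using t³ ≡ 6t + 6 (mod t³ + t + 1).
Reduced: 4t² + 6t + 5.

4t^2 + 6t + 5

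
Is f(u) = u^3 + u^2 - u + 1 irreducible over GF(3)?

Check for roots in GF(3): f(0) = 1; f(1) = 2; f(2) = 2.
No roots. A degree-3 polynomial over a field with no linear factor is irreducible.

Yes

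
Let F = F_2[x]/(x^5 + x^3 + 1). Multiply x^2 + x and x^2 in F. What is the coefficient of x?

0

Multiply in F_2[x]: (x^2 + x)·(x^2) = x^4 + x^3.
Reduced: x^4 + x^3.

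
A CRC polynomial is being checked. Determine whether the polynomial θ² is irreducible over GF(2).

No

Write f(θ) = θ².
Check for roots in GF(2): f(0) = 0 → root; f(1) = 1.
f(0) = 0, so (θ) divides f(θ); f is reducible.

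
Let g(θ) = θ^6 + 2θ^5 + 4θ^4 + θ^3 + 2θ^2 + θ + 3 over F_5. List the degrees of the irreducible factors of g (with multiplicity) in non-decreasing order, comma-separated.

1, 1, 4

Roots in F_5: g(0) = 3; g(1) = 4; g(2) = 3; g(3) = 0 → root; g(4) = 1.
Linear factors from roots: (θ + 2).
Complete factorization: g(θ) = (θ + 2)^2·(θ^4 + 3θ^3 + 3θ^2 + 2θ + 2).
Factor degrees with multiplicity: 1 + 1 + 4 = 6.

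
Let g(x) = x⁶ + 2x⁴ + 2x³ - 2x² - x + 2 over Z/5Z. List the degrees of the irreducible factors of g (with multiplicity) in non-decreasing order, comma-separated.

6

Roots in Z/5Z: g(0) = 2; g(1) = 4; g(2) = 4; g(3) = 1; g(4) = 2.
Complete factorization: g(x) = (x⁶ + 2x⁴ + 2x³ - 2x² - x + 2).
Factor degrees with multiplicity: 6 = 6.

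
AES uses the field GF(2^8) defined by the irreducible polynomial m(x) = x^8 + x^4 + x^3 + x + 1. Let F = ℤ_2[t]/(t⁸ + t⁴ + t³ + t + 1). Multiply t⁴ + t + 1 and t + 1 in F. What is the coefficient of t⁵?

Multiply in ℤ_2[t]: (t⁴ + t + 1)·(t + 1) = t⁵ + t⁴ + t² + 1.
Reduced: t⁵ + t⁴ + t² + 1.

1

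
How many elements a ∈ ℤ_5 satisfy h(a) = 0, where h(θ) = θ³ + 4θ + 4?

Evaluate at each of the 5 elements of ℤ_5:
h(0) = 4; h(1) = 4; h(2) = 0 → root; h(3) = 3; h(4) = 4.
Roots: {2}.

1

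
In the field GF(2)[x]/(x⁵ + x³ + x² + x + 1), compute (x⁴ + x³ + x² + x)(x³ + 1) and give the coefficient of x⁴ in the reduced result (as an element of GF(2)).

Multiply in GF(2)[x]: (x⁴ + x³ + x² + x)·(x³ + 1) = x⁷ + x⁶ + x⁵ + x³ + x² + x.
Reduce using x⁵ ≡ x³ + x² + x + 1 (mod x⁵ + x³ + x² + x + 1).
Reduced: x³ + x².

0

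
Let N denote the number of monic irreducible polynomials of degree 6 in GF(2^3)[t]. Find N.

The number of monic irreducibles of degree 6 over GF(8) is (1/6)·Σ_{d∣6} μ(6/d) 8^d.
Divisors of 6: 1, 2, 3, 6; μ(6/d) for each: 1, -1, -1, 1.
Σ = 8^1 − 8^2 − 8^3 + 8^6 = 261576.
N = 261576/6 = 43596.

43596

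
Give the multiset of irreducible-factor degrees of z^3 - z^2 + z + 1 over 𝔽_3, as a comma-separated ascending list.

3

Write g(z) = z^3 - z^2 + z + 1.
Roots in 𝔽_3: g(0) = 1; g(1) = 2; g(2) = 1.
Complete factorization: g(z) = (z^3 - z^2 + z + 1).
Factor degrees with multiplicity: 3 = 3.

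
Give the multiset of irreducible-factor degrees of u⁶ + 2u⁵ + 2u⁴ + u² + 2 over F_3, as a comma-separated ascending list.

Write f(u) = u⁶ + 2u⁵ + 2u⁴ + u² + 2.
Roots in F_3: f(0) = 2; f(1) = 2; f(2) = 1.
Complete factorization: f(u) = (u⁶ + 2u⁵ + 2u⁴ + u² + 2).
Factor degrees with multiplicity: 6 = 6.

6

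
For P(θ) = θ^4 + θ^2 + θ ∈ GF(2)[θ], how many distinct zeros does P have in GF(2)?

Evaluate at each of the 2 elements of GF(2):
P(0) = 0 → root; P(1) = 1.
Roots: {0}.

1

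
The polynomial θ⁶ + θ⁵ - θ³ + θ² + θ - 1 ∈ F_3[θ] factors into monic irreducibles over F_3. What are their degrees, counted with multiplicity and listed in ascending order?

1, 2, 3

Write f(θ) = θ⁶ + θ⁵ - θ³ + θ² + θ - 1.
Roots in F_3: f(0) = 2; f(1) = 2; f(2) = 0 → root.
Linear factors from roots: (θ + 1).
Complete factorization: f(θ) = (θ + 1)·(θ² + 1)·(θ³ - θ - 1).
Factor degrees with multiplicity: 1 + 2 + 3 = 6.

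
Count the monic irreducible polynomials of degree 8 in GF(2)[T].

Gauss's count: N_{2}(8) = (1/8) Σ_{d|8} μ(8/d)·2^d.
Divisors of 8: 1, 2, 4, 8; μ(8/d) for each: 0, 0, -1, 1.
Σ = − 2^4 + 2^8 = 240.
N = 240/8 = 30.

30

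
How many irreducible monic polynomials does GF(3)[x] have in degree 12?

44220

x^(3^12) − x is the product of all monic irreducibles of degree dividing 12; Möbius inversion gives N = (1/12) Σ μ(12/d)·3^d.
Divisors of 12: 1, 2, 3, 4, 6, 12; μ(12/d) for each: 0, 1, 0, -1, -1, 1.
Σ = 3^2 − 3^4 − 3^6 + 3^12 = 530640.
N = 530640/12 = 44220.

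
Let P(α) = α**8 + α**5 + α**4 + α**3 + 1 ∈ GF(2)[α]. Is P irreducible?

Check for roots in GF(2): P(0) = 1; P(1) = 1.
No roots, so no linear factors.
Monic irreducibles of degree 2 over GF(2): α**2 + α + 1.
None of them divide P (all give nonzero remainder).
Monic irreducibles of degree 3 over GF(2): α**3 + α + 1, α**3 + α**2 + 1.
None of them divide P (all give nonzero remainder).
Monic irreducibles of degree 4 over GF(2): α**4 + α + 1, α**4 + α**3 + 1, α**4 + α**3 + α**2 + α + 1.
None of them divide P (all give nonzero remainder).
No irreducible factor of degree ≤ 4 exists, so P is irreducible over GF(2).

Yes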